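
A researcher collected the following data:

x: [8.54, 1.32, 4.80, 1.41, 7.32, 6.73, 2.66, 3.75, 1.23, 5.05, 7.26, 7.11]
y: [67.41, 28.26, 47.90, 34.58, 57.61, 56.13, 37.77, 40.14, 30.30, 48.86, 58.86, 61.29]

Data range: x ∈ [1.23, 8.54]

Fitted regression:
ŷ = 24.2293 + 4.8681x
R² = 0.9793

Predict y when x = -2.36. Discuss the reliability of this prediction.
The equation gives ŷ = 12.7406; however x = -2.36 is 3.59 units below the observed range, so this extrapolated value should not be trusted.

Prediction calculation:
ŷ = 24.2293 + 4.8681 × (-2.36)
ŷ = 12.7406

Reliability:
- Data range: x ∈ [1.23, 8.54]
- Prediction point: x = -2.36 is 3.59 units below the observed range → this is EXTRAPOLATION, not interpolation

Why that matters here:
- There are no observations near this x to validate the fitted line there
- The linear relationship may not hold outside the observed range

Report the number if required, but flag clearly that it is an extrapolation.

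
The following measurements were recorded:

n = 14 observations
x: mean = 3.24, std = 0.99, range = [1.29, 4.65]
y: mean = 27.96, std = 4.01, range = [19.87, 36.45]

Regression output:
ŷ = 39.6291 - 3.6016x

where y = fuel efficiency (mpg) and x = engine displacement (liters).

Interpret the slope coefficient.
An increase of one liter in engine displacement is associated with a 3.6016 mpg decrease in predicted fuel efficiency.

The slope β₁ = -3.6016 gives the rate at which the fitted fuel efficiency changes with engine displacement.

Interpretation:
- Engine displacement up by 1 liter → predicted fuel efficiency decreases by 3.6016 mpg
- This is a linear approximation: the same per-unit change is assumed across the whole observed x range

(β₀ = 39.6291 is the fitted value at x = 0 and is not part of the slope interpretation.)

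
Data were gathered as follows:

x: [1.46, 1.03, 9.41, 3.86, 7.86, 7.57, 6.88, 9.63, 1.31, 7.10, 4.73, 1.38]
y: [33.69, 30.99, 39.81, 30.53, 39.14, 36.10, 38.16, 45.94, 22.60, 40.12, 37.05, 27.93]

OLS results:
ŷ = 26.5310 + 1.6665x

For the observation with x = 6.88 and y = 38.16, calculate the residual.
Residual = 0.1635

The residual is the difference between the actual value and the predicted value:

Residual = y - ŷ

Step 1: Calculate predicted value
ŷ = 26.5310 + 1.6665 × 6.88
ŷ = 37.9965

Step 2: Calculate residual
Residual = 38.16 - 37.9965
Residual = 0.1635

Sign check: y > ŷ, so the point is above the line and the fit underestimates here.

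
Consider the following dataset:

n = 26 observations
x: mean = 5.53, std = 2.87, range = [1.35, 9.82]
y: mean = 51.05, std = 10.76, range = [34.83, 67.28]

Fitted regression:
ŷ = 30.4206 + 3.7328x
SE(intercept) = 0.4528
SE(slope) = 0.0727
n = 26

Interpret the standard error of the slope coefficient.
SE(β̂₁) = 0.0727 is the estimated standard deviation of the slope estimate across repeated samples; relative to β̂₁ = 3.7328 that is 1.9%, a precise estimate.

SE(β̂₁) = 0.0727 says: if we drew many samples of n = 26 from the same population and refit each time, the fitted slopes would scatter with a standard deviation of roughly 0.0727 around the true β₁.

Relative precision:
- SE / |β̂₁| = 0.0727 / 3.7328 = 1.9%
- Rule of thumb (under 20%: precise; 20% to under 50%: moderately precise; 50% or more: imprecise) → precise

Rough 95% range (±2 SE): 3.7328 ± 0.1454 → (3.5874, 3.8782).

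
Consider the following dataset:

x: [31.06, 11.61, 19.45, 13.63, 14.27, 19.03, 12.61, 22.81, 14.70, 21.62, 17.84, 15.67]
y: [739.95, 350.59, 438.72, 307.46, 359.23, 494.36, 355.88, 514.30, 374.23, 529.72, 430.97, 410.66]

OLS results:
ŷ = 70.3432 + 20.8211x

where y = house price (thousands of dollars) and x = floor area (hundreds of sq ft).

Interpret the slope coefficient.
An increase of one hundred sq ft in floor area is associated with a 20.8211 thousand dollars increase in predicted house price.

The slope coefficient β₁ = 20.8211 represents the marginal effect of floor area on house price.

Interpretation:
- Floor area up by 1 hundred sq ft → predicted house price increases by 20.8211 thousand dollars
- This is a linear approximation: the same per-unit change is assumed across the whole observed x range
- The sign (+) gives the direction; the magnitude 20.8211 gives the size of the effect per hundred sq ft

(β₀ = 70.3432 is the fitted value at x = 0 and is not part of the slope interpretation.)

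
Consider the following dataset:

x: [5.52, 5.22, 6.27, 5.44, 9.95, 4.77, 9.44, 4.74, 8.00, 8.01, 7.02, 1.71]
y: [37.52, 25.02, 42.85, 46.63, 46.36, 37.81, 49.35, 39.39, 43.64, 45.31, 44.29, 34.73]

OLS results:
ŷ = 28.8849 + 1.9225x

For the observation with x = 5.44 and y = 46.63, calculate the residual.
Residual = 7.2867

The residual is the difference between the actual value and the predicted value:

Residual = y - ŷ

Step 1: Calculate predicted value
ŷ = 28.8849 + 1.9225 × 5.44
ŷ = 39.3433

Step 2: Calculate residual
Residual = 46.63 - 39.3433
Residual = 7.2867

Interpretation: the model underestimates the actual value by 7.2867 at this point (positive residual → observation lies above the fitted line).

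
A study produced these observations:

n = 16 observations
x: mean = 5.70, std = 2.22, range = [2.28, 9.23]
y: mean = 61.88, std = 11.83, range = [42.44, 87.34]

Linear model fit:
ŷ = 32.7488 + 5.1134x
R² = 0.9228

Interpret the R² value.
About 92.28% of the variability in y is accounted for by the regression on x (R² = 0.9228) — a strong linear fit.

R² = 1 − SS_res/SS_tot compares the residual scatter to the total scatter of y about its mean.

Here R² = 0.9228:
- Explained: 92.28% of the variation in y
- Unexplained (residual): 100% − 92.28% = 7.72%
- Rule of thumb (below 0.3 weak; 0.3 to below 0.7 moderate; 0.7 and above strong) → strong

Equivalently, for simple linear regression R² = r², so |r| = √0.9228 ≈ 0.9606.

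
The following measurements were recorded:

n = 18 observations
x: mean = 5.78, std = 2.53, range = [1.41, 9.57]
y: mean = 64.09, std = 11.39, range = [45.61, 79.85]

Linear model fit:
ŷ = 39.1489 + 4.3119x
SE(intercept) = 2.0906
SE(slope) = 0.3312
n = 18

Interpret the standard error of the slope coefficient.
The slope 4.3119 is pinned down to within about ±0.3312 (one SE) by these data — relative uncertainty 7.7%, i.e. precise.

SE(β̂₁) = 0.3312 says: if we drew many samples of n = 18 from the same population and refit each time, the fitted slopes would scatter with a standard deviation of roughly 0.3312 around the true β₁.

Relative precision:
- SE / |β̂₁| = 0.3312 / 4.3119 = 7.7%
- Rule of thumb (under 20%: precise; 20% to under 50%: moderately precise; 50% or more: imprecise) → precise

Rough 95% range (±2 SE): 4.3119 ± 0.6624 → (3.6495, 4.9743).

What drives SE(β̂₁): more residual scatter → larger SE.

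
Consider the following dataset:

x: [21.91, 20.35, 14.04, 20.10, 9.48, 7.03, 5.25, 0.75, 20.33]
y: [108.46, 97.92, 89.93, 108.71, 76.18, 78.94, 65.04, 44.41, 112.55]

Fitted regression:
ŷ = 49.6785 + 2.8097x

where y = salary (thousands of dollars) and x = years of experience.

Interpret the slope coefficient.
On average, salary is about 2.8097 thousand dollars higher for every extra year of experience.

The slope β₁ = 2.8097 gives the rate at which the fitted salary changes with experience.

Interpretation:
- Experience up by 1 year → predicted salary increases by 2.8097 thousand dollars
- This is a linear approximation: the same per-unit change is assumed across the whole observed x range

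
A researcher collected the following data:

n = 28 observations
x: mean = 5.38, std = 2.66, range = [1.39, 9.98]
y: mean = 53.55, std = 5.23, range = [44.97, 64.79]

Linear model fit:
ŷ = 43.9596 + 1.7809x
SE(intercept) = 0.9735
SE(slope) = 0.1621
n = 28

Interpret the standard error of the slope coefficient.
The slope 1.7809 is pinned down to within about ±0.1621 (one SE) by these data — relative uncertainty 9.1%, i.e. precise.

SE(β̂₁) = 0.1621 says: if we drew many samples of n = 28 from the same population and refit each time, the fitted slopes would scatter with a standard deviation of roughly 0.1621 around the true β₁.

Relative precision:
- SE / |β̂₁| = 0.1621 / 1.7809 = 9.1%
- Rule of thumb (under 20%: precise; 20% to under 50%: moderately precise; 50% or more: imprecise) → precise

Link to the t-test: t = β̂₁ / SE(β̂₁) = 1.7809 / 0.1621 = 10.9864, the statistic for H₀: β₁ = 0.

What drives SE(β̂₁): larger n (here n = 28) → smaller SE; wider spread of x values → smaller SE.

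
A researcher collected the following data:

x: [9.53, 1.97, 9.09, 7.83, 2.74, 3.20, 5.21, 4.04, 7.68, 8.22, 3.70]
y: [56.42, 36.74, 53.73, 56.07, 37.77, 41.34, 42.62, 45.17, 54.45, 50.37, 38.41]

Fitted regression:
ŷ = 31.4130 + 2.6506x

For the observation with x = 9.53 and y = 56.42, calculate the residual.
Residual = -0.2532

The residual is the difference between the actual value and the predicted value:

Residual = y - ŷ

Step 1: Calculate predicted value
ŷ = 31.4130 + 2.6506 × 9.53
ŷ = 56.6732

Step 2: Calculate residual
Residual = 56.42 - 56.6732
Residual = -0.2532

The residual is negative, so the observed y = 56.42 sits below the regression line (the line overestimates it by 0.2532).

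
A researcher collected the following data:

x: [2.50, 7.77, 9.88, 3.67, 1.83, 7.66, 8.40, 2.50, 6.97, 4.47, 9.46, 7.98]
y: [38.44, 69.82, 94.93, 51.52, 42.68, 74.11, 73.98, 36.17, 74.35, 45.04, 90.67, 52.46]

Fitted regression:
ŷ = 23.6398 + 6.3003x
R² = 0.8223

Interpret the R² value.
About 82.23% of the variability in y is accounted for by the regression on x (R² = 0.8223) — a strong linear fit.

The coefficient of determination R² is the fraction of the total variation in y that the fitted line accounts for.

Here R² = 0.8223:
- Explained: 82.23% of the variation in y
- Unexplained (residual): 100% − 82.23% = 17.77%
- Rule of thumb (below 0.3 weak; 0.3 to below 0.7 moderate; 0.7 and above strong) → strong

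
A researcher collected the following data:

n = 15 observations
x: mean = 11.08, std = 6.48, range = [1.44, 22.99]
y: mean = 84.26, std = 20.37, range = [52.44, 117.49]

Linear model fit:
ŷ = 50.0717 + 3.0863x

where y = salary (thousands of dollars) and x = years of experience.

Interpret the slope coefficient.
An increase of one year in experience is associated with a 3.0863 thousand dollars increase in predicted salary.

The slope coefficient β₁ = 3.0863 represents the marginal effect of experience on salary.

Interpretation:
- Experience up by 1 year → predicted salary increases by 3.0863 thousand dollars
- The effect is assumed constant over the observed range of x (linearity)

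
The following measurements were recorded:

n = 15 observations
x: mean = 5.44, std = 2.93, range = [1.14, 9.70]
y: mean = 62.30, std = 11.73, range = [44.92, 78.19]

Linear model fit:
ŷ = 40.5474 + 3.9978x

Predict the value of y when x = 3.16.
ŷ = 53.1804

Plug x = 3.16 into the fitted line:

ŷ = 40.5474 + 3.9978 × 3.16
ŷ = 40.5474 + 12.6330
ŷ = 53.1804

This is a point prediction; actual observations scatter around it by roughly the residual standard deviation.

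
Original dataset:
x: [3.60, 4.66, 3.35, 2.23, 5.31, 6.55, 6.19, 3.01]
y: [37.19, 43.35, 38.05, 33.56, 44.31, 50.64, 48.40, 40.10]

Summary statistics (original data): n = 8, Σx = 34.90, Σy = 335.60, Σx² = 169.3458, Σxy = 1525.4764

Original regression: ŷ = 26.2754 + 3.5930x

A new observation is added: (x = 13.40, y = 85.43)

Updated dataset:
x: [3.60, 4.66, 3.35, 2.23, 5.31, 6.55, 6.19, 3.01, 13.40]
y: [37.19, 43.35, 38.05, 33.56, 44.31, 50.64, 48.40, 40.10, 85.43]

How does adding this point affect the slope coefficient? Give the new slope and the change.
The slope changes from 3.5930 to 4.5789 (change of +0.9859, or +27.4%).

The new point has HIGH LEVERAGE: x = 13.40 is far from the original mean x̄ = 34.90/8 ≈ 4.36 (original range [2.23, 6.55]).

Step 1: Update the sums with the new point (n goes from 8 to 9)
Σx  = 34.90 + 13.40 = 48.30
Σy  = 335.60 + 85.43 = 421.03
Σx² = 169.3458 + 13.40² = 169.3458 + 179.5600 = 348.9058
Σxy = 1525.4764 + 13.40×85.43 = 1525.4764 + 1144.7620 = 2670.2384

Step 2: Recompute the slope with b₁ = (nΣxy − ΣxΣy) / (nΣx² − (Σx)²)
Numerator   = 9×2670.2384 − 48.30×421.03 = 24032.1456 − 20335.7490 = 3696.3966
Denominator = 9×348.9058 − 48.30² = 3140.1522 − 2332.8900 = 807.2622
b₁(new) = 3696.3966 / 807.2622 = 4.5789

(Same formula on the original sums: (8×1525.4764 − 34.90×335.60) / (8×169.3458 − 34.90²) = 491.3712 / 136.7564 = 3.5930, matching the given fit.)

Step 3: Change in slope
Δβ₁ = 4.5789 − 3.5930 = +0.9859
Relative change = +0.9859 / 3.5930 × 100% = +27.4%
→ the slope increases when the point is added.

A high-leverage point only changes the slope if it is off the original line; here y = 85.43 is above the original trend, so the slope increases.
In practice: examine leverage (hᵢ) and Cook's distance rather than deleting it automatically; check such a point for data-entry or measurement error.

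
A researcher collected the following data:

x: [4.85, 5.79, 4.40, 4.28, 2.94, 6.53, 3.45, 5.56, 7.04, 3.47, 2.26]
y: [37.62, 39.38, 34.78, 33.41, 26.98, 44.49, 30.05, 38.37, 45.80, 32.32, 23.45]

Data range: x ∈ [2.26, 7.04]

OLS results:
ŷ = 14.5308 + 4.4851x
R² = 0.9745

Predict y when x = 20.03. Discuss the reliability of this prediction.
ŷ = 104.3674 (extrapolation — x = 20.03 lies outside [2.26, 7.04], so reliability is low).

Prediction calculation:
ŷ = 14.5308 + 4.4851 × 20.03
ŷ = 104.3674

Reliability:
- Data range: x ∈ [2.26, 7.04]
- Prediction point: x = 20.03 is 12.99 units above the observed range → this is EXTRAPOLATION, not interpolation

Why that matters here:
- The standard error of prediction grows with (x − x̄)², and x = 20.03 is far from x̄ = 4.60
- There are no observations near this x to validate the fitted line there

A defensible statement: 'if the linear trend continued to x = 20.03, y would be about 104.3674' — the premise is untested.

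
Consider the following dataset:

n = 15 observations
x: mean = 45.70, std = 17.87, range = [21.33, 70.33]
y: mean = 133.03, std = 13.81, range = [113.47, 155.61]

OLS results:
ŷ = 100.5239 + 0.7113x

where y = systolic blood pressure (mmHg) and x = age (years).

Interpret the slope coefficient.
An increase of one year in age is associated with a 0.7113 mmHg increase in predicted blood pressure.

The slope β₁ = 0.7113 gives the rate at which the fitted blood pressure changes with age.

Interpretation:
- Age up by 1 year → predicted blood pressure increases by 0.7113 mmHg
- The effect is assumed constant over the observed range of x (linearity)

The intercept β₀ = 100.5239 is the predicted blood pressure when age = 0; since the smallest observed x is 21.33, this is an extrapolation and mainly anchors the line.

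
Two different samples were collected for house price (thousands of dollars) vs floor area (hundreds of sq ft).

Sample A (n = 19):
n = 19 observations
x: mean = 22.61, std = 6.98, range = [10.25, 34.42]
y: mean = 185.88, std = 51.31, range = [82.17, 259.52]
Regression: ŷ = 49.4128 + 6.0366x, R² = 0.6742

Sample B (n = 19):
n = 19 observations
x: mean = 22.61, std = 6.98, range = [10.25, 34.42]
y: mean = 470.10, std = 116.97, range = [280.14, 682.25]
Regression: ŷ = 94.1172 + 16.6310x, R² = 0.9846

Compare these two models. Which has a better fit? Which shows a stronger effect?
Model B has the better fit (R² = 0.9846 vs 0.6742). Model B shows the stronger effect (|β₁| = 16.6310 vs 6.0366).

Model Comparison:

Which explains more variance? (R²)
- Model A: R² = 0.6742 → 67.42% of variance in house price explained
- Model B: R² = 0.9846 → 98.46% of variance in house price explained
- 0.9846 > 0.6742 → Model B has the better fit

Which has the larger per-hundred sq ft effect? (|β₁|)
- Model A: β₁ = 6.0366 → predicted house price rises 6.0366 thousand dollars per additional hundred sq ft of floor area
- Model B: β₁ = 16.6310 → predicted house price rises 16.6310 thousand dollars per additional hundred sq ft of floor area
- |6.0366| < |16.6310| → Model B shows the stronger marginal effect

Note: The two samples could reflect different populations, time periods, or measurement quality.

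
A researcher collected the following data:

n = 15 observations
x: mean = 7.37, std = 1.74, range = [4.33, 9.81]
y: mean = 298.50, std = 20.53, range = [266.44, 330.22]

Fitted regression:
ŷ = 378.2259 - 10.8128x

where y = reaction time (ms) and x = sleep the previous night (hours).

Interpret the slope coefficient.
An increase of one hour in sleep is associated with a 10.8128 ms decrease in predicted reaction time.

The slope coefficient β₁ = -10.8128 represents the marginal effect of sleep on reaction time.

Interpretation:
- Sleep up by 1 hour → predicted reaction time decreases by 10.8128 ms
- The effect is assumed constant over the observed range of x (linearity)

The intercept β₀ = 378.2259 is the predicted reaction time when sleep = 0; since the smallest observed x is 4.33, this is an extrapolation and mainly anchors the line.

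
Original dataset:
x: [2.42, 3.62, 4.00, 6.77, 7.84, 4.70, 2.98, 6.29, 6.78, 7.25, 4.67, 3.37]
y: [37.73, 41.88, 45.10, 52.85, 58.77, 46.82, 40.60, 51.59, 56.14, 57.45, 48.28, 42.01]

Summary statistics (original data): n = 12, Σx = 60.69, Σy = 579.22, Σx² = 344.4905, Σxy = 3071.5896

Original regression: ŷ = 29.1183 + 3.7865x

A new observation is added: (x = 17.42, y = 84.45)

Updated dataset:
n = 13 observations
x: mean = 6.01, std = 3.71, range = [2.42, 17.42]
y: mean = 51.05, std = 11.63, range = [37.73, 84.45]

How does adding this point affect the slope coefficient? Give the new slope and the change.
New slope β₁ = 3.1075 versus 3.7865 before: a change of -0.6790 (-17.9%).

The new point has HIGH LEVERAGE: x = 17.42 is far from the original mean x̄ = 60.69/12 ≈ 5.06 (original range [2.42, 7.84]).

Step 1: Update the sums with the new point (n goes from 12 to 13)
Σx  = 60.69 + 17.42 = 78.11
Σy  = 579.22 + 84.45 = 663.67
Σx² = 344.4905 + 17.42² = 344.4905 + 303.4564 = 647.9469
Σxy = 3071.5896 + 17.42×84.45 = 3071.5896 + 1471.1190 = 4542.7086

Step 2: Recompute the slope with b₁ = (nΣxy − ΣxΣy) / (nΣx² − (Σx)²)
Numerator   = 13×4542.7086 − 78.11×663.67 = 59055.2118 − 51839.2637 = 7215.9481
Denominator = 13×647.9469 − 78.11² = 8423.3097 − 6101.1721 = 2322.1376
b₁(new) = 7215.9481 / 2322.1376 = 3.1075

(Same formula on the original sums: (12×3071.5896 − 60.69×579.22) / (12×344.4905 − 60.69²) = 1706.2134 / 450.6099 = 3.7865, matching the given fit.)

Step 3: Change in slope
Δβ₁ = 3.1075 − 3.7865 = -0.6790
Relative change = -0.6790 / 3.7865 × 100% = -17.9%
→ the slope decreases when the point is added.

A high-leverage point only changes the slope if it is off the original line; here y = 84.45 is below the original trend, so the slope decreases.
In practice: refit with and without it and report both if conclusions differ.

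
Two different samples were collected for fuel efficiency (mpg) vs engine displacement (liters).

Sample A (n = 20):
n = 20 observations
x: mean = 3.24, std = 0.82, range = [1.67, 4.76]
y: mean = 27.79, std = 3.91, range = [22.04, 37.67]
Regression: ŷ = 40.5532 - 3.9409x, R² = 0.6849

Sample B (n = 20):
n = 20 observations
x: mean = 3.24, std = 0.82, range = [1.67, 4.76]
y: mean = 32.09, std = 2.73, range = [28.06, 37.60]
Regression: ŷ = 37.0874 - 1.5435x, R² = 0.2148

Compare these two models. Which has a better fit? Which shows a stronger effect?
Model A has the better fit (R² = 0.6849 vs 0.2148). Model A shows the stronger effect (|β₁| = 3.9409 vs 1.5435).

Model Comparison:

Fit — compare R²:
- Model A: R² = 0.6849 → 68.49% of variance in fuel efficiency explained
- Model B: R² = 0.2148 → 21.48% of variance in fuel efficiency explained
- 0.6849 > 0.2148 → Model A has the better fit

Strength of effect — compare |β₁|:
- Model A: β₁ = -3.9409 → predicted fuel efficiency falls 3.9409 mpg per additional liter of engine displacement
- Model B: β₁ = -1.5435 → predicted fuel efficiency falls 1.5435 mpg per additional liter of engine displacement
- |-3.9409| > |-1.5435| → Model A shows the stronger marginal effect

Notes:
- The two samples could reflect different populations, time periods, or measurement quality.
- R² measures how tightly points cluster around the line; β₁ measures how steep the line is — they answer different questions.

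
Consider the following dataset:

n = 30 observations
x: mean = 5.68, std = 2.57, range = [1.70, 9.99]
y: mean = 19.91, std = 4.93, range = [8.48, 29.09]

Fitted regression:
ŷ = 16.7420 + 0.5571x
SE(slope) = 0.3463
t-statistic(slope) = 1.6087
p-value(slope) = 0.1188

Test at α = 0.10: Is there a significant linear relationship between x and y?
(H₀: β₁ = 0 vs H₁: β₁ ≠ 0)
Fail to reject H₀: p-value = 0.1188 ≥ α = 0.10. The linear relationship is not significant at the 10% level.

Hypothesis test for the slope coefficient:

H₀: β₁ = 0 (no linear relationship)
H₁: β₁ ≠ 0 (linear relationship exists)

Test statistic: t = β̂₁ / SE(β̂₁) = 0.5571 / 0.3463 = 1.6087

The p-value (0.1188) is the probability, under H₀, of a t-statistic at least as extreme as |t| = 1.6087 (two-sided, df = n − 2 = 28).

Decision rule: reject H₀ if p-value < α.
p-value = 0.1188 ≥ α = 0.10 → fail to reject H₀.

There is not sufficient evidence at the 10% significance level to conclude that a linear relationship exists between x and y.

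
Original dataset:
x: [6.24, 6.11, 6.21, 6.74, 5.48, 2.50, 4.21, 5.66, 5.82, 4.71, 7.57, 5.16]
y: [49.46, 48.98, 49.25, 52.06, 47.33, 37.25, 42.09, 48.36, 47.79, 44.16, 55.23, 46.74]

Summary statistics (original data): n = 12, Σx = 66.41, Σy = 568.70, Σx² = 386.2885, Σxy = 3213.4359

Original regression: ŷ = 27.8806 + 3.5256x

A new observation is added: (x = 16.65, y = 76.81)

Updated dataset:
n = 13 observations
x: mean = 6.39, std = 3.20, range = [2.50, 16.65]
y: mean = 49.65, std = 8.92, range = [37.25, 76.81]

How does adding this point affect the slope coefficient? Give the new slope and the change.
Adding the point moves β₁ from 3.5256 to 2.7707, i.e. it decreases by 0.7549 (-21.4%).

x = 16.65 lies well outside the original x-range [2.50, 7.57] (x̄ ≈ 5.53), so this observation has high leverage and can move the slope substantially.

Step 1: Update the sums with the new point (n goes from 12 to 13)
Σx  = 66.41 + 16.65 = 83.06
Σy  = 568.70 + 76.81 = 645.51
Σx² = 386.2885 + 16.65² = 386.2885 + 277.2225 = 663.5110
Σxy = 3213.4359 + 16.65×76.81 = 3213.4359 + 1278.8865 = 4492.3224

Step 2: Recompute the slope with b₁ = (nΣxy − ΣxΣy) / (nΣx² − (Σx)²)
Numerator   = 13×4492.3224 − 83.06×645.51 = 58400.1912 − 53616.0606 = 4784.1306
Denominator = 13×663.5110 − 83.06² = 8625.6430 − 6898.9636 = 1726.6794
b₁(new) = 4784.1306 / 1726.6794 = 2.7707

(Same formula on the original sums: (12×3213.4359 − 66.41×568.70) / (12×386.2885 − 66.41²) = 793.8638 / 225.1739 = 3.5256, matching the given fit.)

Step 3: Change in slope
Δβ₁ = 2.7707 − 3.5256 = -0.7549
Relative change = -0.7549 / 3.5256 × 100% = -21.4%
→ the slope decreases when the point is added.

Because the point sits below the extension of the original line at a high-leverage x, it tilts the fit down.
In practice: refit with and without it and report both if conclusions differ.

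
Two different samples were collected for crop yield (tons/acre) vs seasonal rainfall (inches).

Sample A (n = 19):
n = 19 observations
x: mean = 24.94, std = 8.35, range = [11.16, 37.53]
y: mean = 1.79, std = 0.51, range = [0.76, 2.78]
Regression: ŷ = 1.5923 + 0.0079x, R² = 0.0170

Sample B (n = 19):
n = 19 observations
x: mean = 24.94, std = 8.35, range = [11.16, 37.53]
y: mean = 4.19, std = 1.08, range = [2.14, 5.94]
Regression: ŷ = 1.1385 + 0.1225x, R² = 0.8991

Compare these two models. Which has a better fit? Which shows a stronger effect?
Model B has the better fit (R² = 0.8991 vs 0.0170). Model B shows the stronger effect (|β₁| = 0.1225 vs 0.0079).

Model Comparison:

Goodness of fit (R²):
- Model A: R² = 0.0170 → 1.70% of variance in crop yield explained
- Model B: R² = 0.8991 → 89.91% of variance in crop yield explained
- 0.8991 > 0.0170 → Model B has the better fit

Which has the larger per-inch effect? (|β₁|)
- Model A: β₁ = 0.0079 → predicted crop yield rises 0.0079 tons/acre per additional inch of rainfall
- Model B: β₁ = 0.1225 → predicted crop yield rises 0.1225 tons/acre per additional inch of rainfall
- |0.0079| < |0.1225| → Model B shows the stronger marginal effect

Note: The two samples could reflect different populations, time periods, or measurement quality.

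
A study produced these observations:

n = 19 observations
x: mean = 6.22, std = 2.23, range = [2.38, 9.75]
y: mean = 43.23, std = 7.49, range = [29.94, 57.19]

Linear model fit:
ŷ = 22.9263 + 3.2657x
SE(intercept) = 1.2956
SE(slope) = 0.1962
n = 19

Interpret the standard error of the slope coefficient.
The slope 3.2657 is pinned down to within about ±0.1962 (one SE) by these data — relative uncertainty 6.0%, i.e. precise.

SE(β̂₁) = s / √Sxx, where s is the residual standard deviation and Sxx = Σ(x − x̄)². It is the yardstick for how far β̂₁ = 3.2657 could plausibly be from the true slope.

Relative precision:
- SE / |β̂₁| = 0.1962 / 3.2657 = 6.0%
- Rule of thumb (under 20%: precise; 20% to under 50%: moderately precise; 50% or more: imprecise) → precise

Rough 95% range (±2 SE): 3.2657 ± 0.3924 → (2.8733, 3.6581).

What drives SE(β̂₁): larger n (here n = 19) → smaller SE; more residual scatter → larger SE; wider spread of x values → smaller SE.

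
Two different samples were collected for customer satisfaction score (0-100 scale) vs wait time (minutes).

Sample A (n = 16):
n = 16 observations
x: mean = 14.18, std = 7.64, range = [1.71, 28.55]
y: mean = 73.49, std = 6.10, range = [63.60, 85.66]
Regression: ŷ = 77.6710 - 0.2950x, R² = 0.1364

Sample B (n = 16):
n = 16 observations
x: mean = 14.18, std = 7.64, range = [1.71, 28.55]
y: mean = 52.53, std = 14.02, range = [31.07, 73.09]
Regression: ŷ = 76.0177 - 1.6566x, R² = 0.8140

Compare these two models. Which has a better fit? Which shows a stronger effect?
Model B has the better fit (R² = 0.8140 vs 0.1364). Model B shows the stronger effect (|β₁| = 1.6566 vs 0.2950).

Model Comparison:

Goodness of fit (R²):
- Model A: R² = 0.1364 → 13.64% of variance in satisfaction score explained
- Model B: R² = 0.8140 → 81.40% of variance in satisfaction score explained
- 0.8140 > 0.1364 → Model B has the better fit

Effect size (slope magnitude):
- Model A: β₁ = -0.2950 → predicted satisfaction score falls 0.2950 points per additional minute of wait time
- Model B: β₁ = -1.6566 → predicted satisfaction score falls 1.6566 points per additional minute of wait time
- |-0.2950| < |-1.6566| → Model B shows the stronger marginal effect

Notes:
- The two samples could reflect different populations, time periods, or measurement quality.
- R² measures how tightly points cluster around the line; β₁ measures how steep the line is — they answer different questions.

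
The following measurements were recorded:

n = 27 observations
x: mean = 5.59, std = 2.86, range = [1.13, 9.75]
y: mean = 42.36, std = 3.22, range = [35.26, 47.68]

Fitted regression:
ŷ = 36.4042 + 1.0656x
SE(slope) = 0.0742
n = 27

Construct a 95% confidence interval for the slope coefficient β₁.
The 95% CI for β₁ is (0.9128, 1.2184)

Confidence interval for the slope:

The 95% CI for β₁ is: β̂₁ ± t*(α/2, n-2) × SE(β̂₁)

Step 1: Find critical t-value
- Confidence level = 0.95
- Degrees of freedom = n - 2 = 27 - 2 = 25
- t*(α/2, 25) = 2.0595

Step 2: Calculate margin of error
Margin = 2.0595 × 0.0742 = 0.1528

Step 3: Construct interval
CI = 1.0656 ± 0.1528
CI = (0.9128, 1.2184)

Interpretation: We are 95% confident that the true slope β₁ lies between 0.9128 and 1.2184.
The interval does not include 0, suggesting a significant linear relationship.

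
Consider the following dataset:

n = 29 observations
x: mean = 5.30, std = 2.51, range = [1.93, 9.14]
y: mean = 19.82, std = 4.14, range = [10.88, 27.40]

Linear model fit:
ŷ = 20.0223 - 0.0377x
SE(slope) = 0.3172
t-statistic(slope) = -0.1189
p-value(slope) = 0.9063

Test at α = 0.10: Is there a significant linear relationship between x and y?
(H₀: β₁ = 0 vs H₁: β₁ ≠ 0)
Fail to reject H₀: p-value = 0.9063 ≥ α = 0.10. The linear relationship is not significant at the 10% level.

Hypothesis test for the slope coefficient:

H₀: β₁ = 0 (no linear relationship)
H₁: β₁ ≠ 0 (linear relationship exists)

Test statistic: t = β̂₁ / SE(β̂₁) = -0.0377 / 0.3172 = -0.1189

With df = 27, the two-sided p-value for |t| = 0.1189 is 0.9063.

Decision rule: reject H₀ if p-value < α.
p-value = 0.9063 ≥ α = 0.10 → fail to reject H₀.

Conclusion: the linear association between x and y is not significant at the 10% level.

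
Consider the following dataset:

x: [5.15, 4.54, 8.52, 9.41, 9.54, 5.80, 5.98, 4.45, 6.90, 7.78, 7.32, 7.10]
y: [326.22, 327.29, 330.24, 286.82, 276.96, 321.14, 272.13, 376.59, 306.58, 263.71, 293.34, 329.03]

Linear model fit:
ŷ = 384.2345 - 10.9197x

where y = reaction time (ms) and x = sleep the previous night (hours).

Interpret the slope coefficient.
On average, reaction time is about 10.9197 ms lower for every extra hour of sleep.

The slope coefficient β₁ = -10.9197 represents the marginal effect of sleep on reaction time.

Interpretation:
- Sleep up by 1 hour → predicted reaction time decreases by 10.9197 ms
- The effect is assumed constant over the observed range of x (linearity)

The intercept β₀ = 384.2345 is the predicted reaction time when sleep = 0; since the smallest observed x is 4.45, this is an extrapolation and mainly anchors the line.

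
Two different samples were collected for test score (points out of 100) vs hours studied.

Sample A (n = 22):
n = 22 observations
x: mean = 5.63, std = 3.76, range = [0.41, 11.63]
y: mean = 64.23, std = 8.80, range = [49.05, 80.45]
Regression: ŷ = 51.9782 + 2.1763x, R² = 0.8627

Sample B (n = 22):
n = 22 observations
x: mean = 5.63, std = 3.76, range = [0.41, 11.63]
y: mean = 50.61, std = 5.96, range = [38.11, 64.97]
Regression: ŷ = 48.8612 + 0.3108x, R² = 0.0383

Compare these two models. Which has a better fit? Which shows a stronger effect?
Model A has the better fit (R² = 0.8627 vs 0.0383). Model A shows the stronger effect (|β₁| = 2.1763 vs 0.3108).

Model Comparison:

Which explains more variance? (R²)
- Model A: R² = 0.8627 → 86.27% of variance in test score explained
- Model B: R² = 0.0383 → 3.83% of variance in test score explained
- 0.8627 > 0.0383 → Model A has the better fit

Strength of effect — compare |β₁|:
- Model A: β₁ = 2.1763 → predicted test score rises 2.1763 points per additional hour of study time
- Model B: β₁ = 0.3108 → predicted test score rises 0.3108 points per additional hour of study time
- |2.1763| > |0.3108| → Model A shows the stronger marginal effect

Notes:
- A better fit (higher R²) doesn't necessarily mean a more important relationship.
- R² measures how tightly points cluster around the line; β₁ measures how steep the line is — they answer different questions.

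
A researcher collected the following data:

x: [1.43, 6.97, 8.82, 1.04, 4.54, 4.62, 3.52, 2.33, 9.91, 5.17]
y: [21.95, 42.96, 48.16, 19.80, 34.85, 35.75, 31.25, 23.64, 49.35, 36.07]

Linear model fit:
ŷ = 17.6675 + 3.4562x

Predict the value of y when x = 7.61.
ŷ = 43.9692

Plug x = 7.61 into the fitted line:

ŷ = 17.6675 + 3.4562 × 7.61
ŷ = 17.6675 + 26.3017
ŷ = 43.9692

This is the fitted mean response at that x — an individual observation would come with a wider prediction interval.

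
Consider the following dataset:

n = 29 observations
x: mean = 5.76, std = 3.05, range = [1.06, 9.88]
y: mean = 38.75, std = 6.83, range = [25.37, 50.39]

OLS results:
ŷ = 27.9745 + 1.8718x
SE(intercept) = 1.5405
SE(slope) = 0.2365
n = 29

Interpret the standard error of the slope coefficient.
SE(slope) = 0.2365 measures the uncertainty in the estimated slope. The coefficient is estimated precisely (SE/|β̂₁| = 12.6%).

SE(β̂₁) = 0.2365 says: if we drew many samples of n = 29 from the same population and refit each time, the fitted slopes would scatter with a standard deviation of roughly 0.2365 around the true β₁.

Relative precision:
- SE / |β̂₁| = 0.2365 / 1.8718 = 12.6%
- Rule of thumb (under 20%: precise; 20% to under 50%: moderately precise; 50% or more: imprecise) → precise

Rough 95% range (±2 SE): 1.8718 ± 0.4730 → (1.3988, 2.3448).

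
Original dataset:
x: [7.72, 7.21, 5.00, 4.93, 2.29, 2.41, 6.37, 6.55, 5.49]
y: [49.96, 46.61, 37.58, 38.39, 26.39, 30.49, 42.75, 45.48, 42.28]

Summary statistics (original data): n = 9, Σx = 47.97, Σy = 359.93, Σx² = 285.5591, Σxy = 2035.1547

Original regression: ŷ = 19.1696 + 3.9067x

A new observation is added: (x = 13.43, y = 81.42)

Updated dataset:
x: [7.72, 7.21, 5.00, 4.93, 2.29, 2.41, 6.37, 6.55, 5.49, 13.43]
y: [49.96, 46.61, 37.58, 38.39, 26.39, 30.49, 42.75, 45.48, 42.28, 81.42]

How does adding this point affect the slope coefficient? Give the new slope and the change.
New slope β₁ = 4.7087 versus 3.9067 before: a change of +0.8020 (+20.5%).

The new point has HIGH LEVERAGE: x = 13.43 is far from the original mean x̄ = 47.97/9 ≈ 5.33 (original range [2.29, 7.72]).

Step 1: Update the sums with the new point (n goes from 9 to 10)
Σx  = 47.97 + 13.43 = 61.40
Σy  = 359.93 + 81.42 = 441.35
Σx² = 285.5591 + 13.43² = 285.5591 + 180.3649 = 465.9240
Σxy = 2035.1547 + 13.43×81.42 = 2035.1547 + 1093.4706 = 3128.6253

Step 2: Recompute the slope with b₁ = (nΣxy − ΣxΣy) / (nΣx² − (Σx)²)
Numerator   = 10×3128.6253 − 61.40×441.35 = 31286.2530 − 27098.8900 = 4187.3630
Denominator = 10×465.9240 − 61.40² = 4659.2400 − 3769.9600 = 889.2800
b₁(new) = 4187.3630 / 889.2800 = 4.7087

(Same formula on the original sums: (9×2035.1547 − 47.97×359.93) / (9×285.5591 − 47.97²) = 1050.5502 / 268.9110 = 3.9067, matching the given fit.)

Step 3: Change in slope
Δβ₁ = 4.7087 − 3.9067 = +0.8020
Relative change = +0.8020 / 3.9067 × 100% = +20.5%
→ the slope increases when the point is added.

A high-leverage point only changes the slope if it is off the original line; here y = 81.42 is above the original trend, so the slope increases.
In practice: refit with and without it and report both if conclusions differ.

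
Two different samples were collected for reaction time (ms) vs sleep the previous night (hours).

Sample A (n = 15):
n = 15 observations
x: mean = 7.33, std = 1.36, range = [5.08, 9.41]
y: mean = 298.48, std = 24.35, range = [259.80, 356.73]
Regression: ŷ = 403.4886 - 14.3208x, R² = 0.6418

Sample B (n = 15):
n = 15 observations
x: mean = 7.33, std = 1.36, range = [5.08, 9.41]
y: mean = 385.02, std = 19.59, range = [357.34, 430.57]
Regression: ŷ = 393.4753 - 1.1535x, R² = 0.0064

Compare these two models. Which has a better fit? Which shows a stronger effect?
Model A has the better fit (R² = 0.6418 vs 0.0064). Model A shows the stronger effect (|β₁| = 14.3208 vs 1.1535).

Model Comparison:

Fit — compare R²:
- Model A: R² = 0.6418 → 64.18% of variance in reaction time explained
- Model B: R² = 0.0064 → 0.64% of variance in reaction time explained
- 0.6418 > 0.0064 → Model A has the better fit

Effect size (slope magnitude):
- Model A: β₁ = -14.3208 → predicted reaction time falls 14.3208 ms per additional hour of sleep
- Model B: β₁ = -1.1535 → predicted reaction time falls 1.1535 ms per additional hour of sleep
- |-14.3208| > |-1.1535| → Model A shows the stronger marginal effect

Note: The two samples could reflect different populations, time periods, or measurement quality.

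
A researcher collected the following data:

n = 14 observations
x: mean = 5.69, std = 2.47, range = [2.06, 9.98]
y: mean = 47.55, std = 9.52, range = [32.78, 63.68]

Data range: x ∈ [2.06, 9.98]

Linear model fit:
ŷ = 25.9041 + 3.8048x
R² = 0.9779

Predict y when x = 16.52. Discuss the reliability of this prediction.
The equation gives ŷ = 88.7594; however x = 16.52 is 6.54 units above the observed range, so this extrapolated value should not be trusted.

Prediction calculation:
ŷ = 25.9041 + 3.8048 × 16.52
ŷ = 88.7594

Reliability:
- Data range: x ∈ [2.06, 9.98]
- Prediction point: x = 16.52 is 6.54 units above the observed range → this is EXTRAPOLATION, not interpolation

Why that matters here:
- There are no observations near this x to validate the fitted line there
- R² describes fit only over the sampled x values; it says nothing about behaviour beyond them
- Real relationships often flatten, saturate, or turn nonlinear at extremes

A defensible statement: 'if the linear trend continued to x = 16.52, y would be about 88.7594' — the premise is untested.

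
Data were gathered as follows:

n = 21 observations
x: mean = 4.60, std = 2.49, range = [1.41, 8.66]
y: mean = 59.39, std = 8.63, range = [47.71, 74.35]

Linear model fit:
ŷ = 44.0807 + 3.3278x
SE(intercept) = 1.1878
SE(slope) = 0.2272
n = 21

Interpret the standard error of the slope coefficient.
SE(slope) = 0.2272 measures the uncertainty in the estimated slope. The coefficient is estimated precisely (SE/|β̂₁| = 6.8%).

SE(β̂₁) = s / √Sxx, where s is the residual standard deviation and Sxx = Σ(x − x̄)². It is the yardstick for how far β̂₁ = 3.3278 could plausibly be from the true slope.

Relative precision:
- SE / |β̂₁| = 0.2272 / 3.3278 = 6.8%
- Rule of thumb (under 20%: precise; 20% to under 50%: moderately precise; 50% or more: imprecise) → precise

Link to the t-test: t = β̂₁ / SE(β̂₁) = 3.3278 / 0.2272 = 14.6470, the statistic for H₀: β₁ = 0.

What drives SE(β̂₁): more residual scatter → larger SE; wider spread of x values → smaller SE.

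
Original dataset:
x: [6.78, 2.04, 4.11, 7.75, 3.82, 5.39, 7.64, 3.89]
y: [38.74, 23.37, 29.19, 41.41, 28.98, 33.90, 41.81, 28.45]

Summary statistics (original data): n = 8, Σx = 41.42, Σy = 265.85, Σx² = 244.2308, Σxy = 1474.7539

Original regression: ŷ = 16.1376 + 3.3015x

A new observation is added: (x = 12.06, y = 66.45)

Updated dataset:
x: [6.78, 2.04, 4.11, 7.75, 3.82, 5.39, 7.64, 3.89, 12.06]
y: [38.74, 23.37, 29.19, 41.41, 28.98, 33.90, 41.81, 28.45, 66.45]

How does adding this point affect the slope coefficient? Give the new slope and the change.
The slope changes from 3.3015 to 4.1948 (change of +0.8933, or +27.1%).

The new point has HIGH LEVERAGE: x = 12.06 is far from the original mean x̄ = 41.42/8 ≈ 5.18 (original range [2.04, 7.75]).

Step 1: Update the sums with the new point (n goes from 8 to 9)
Σx  = 41.42 + 12.06 = 53.48
Σy  = 265.85 + 66.45 = 332.30
Σx² = 244.2308 + 12.06² = 244.2308 + 145.4436 = 389.6744
Σxy = 1474.7539 + 12.06×66.45 = 1474.7539 + 801.3870 = 2276.1409

Step 2: Recompute the slope with b₁ = (nΣxy − ΣxΣy) / (nΣx² − (Σx)²)
Numerator   = 9×2276.1409 − 53.48×332.30 = 20485.2681 − 17771.4040 = 2713.8641
Denominator = 9×389.6744 − 53.48² = 3507.0696 − 2860.1104 = 646.9592
b₁(new) = 2713.8641 / 646.9592 = 4.1948

(Same formula on the original sums: (8×1474.7539 − 41.42×265.85) / (8×244.2308 − 41.42²) = 786.5242 / 238.2300 = 3.3015, matching the given fit.)

Step 3: Change in slope
Δβ₁ = 4.1948 − 3.3015 = +0.8933
Relative change = +0.8933 / 3.3015 × 100% = +27.1%
→ the slope increases when the point is added.

Because the point sits above the extension of the original line at a high-leverage x, it tilts the fit up.
In practice: check such a point for data-entry or measurement error.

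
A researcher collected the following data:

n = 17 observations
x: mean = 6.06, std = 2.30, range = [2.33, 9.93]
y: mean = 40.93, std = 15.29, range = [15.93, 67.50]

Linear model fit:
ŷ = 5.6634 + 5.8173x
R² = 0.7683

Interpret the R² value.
About 76.83% of the variability in y is accounted for by the regression on x (R² = 0.7683) — a strong linear fit.

The coefficient of determination R² is the fraction of the total variation in y that the fitted line accounts for.

Here R² = 0.7683:
- Explained: 76.83% of the variation in y
- Unexplained (residual): 100% − 76.83% = 23.17%
- Rule of thumb (below 0.3 weak; 0.3 to below 0.7 moderate; 0.7 and above strong) → strong

Equivalently, for simple linear regression R² = r², so |r| = √0.7683 ≈ 0.8765.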